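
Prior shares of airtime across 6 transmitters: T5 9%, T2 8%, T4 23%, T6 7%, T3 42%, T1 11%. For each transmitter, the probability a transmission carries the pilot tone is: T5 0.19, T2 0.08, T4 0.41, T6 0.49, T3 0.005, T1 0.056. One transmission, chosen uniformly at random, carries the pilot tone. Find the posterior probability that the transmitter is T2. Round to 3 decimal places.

Unnormalized posteriors (prior × likelihood):
  T5: 0.09 × 0.19 = 0.0171
  T2: 0.08 × 0.08 = 0.0064
  T4: 0.23 × 0.41 = 0.0943
  T6: 0.07 × 0.49 = 0.0343
  T3: 0.42 × 0.005 = 0.0021
  T1: 0.11 × 0.056 = 0.00616
Sum = 0.16036.
P(T2 | evidence) = 0.0064 / 0.16036 ≈ 0.040.

0.040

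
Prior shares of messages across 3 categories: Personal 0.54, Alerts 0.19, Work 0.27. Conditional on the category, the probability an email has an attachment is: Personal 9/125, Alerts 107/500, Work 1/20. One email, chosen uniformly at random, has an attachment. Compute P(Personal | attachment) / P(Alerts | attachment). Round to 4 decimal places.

0.9562

Compute prior × likelihood for every hypothesis:
  Personal: 0.54 × 0.072 = 0.03888
  Alerts: 0.19 × 0.214 = 0.04066
  Work: 0.27 × 0.05 = 0.0135
Total = 0.09304.
The ratio is 0.03888 / 0.04066 (the normalizer cancels) = 0.9562.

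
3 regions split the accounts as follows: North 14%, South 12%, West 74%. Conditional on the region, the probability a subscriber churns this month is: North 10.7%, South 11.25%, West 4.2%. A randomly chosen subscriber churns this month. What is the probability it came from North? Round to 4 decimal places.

0.2515

By Bayes' rule, posterior ∝ prior × likelihood:
  North: 0.14 × 0.107 = 0.01498
  South: 0.12 × 0.1125 = 0.0135
  West: 0.74 × 0.042 = 0.03108
Normalizing constant = 0.05956.
P(North | evidence) = 0.01498 / 0.05956 ≈ 0.2515.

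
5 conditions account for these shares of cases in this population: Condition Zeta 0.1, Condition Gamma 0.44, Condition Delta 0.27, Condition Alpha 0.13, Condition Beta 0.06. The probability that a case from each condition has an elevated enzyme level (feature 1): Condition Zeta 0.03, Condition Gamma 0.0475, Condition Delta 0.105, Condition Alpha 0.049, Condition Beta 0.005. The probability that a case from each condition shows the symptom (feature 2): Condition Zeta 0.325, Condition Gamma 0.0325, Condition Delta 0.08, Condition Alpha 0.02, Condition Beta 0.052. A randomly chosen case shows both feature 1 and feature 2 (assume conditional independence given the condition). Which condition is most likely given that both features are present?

Condition Delta

Unnormalized posteriors (prior × likelihood):
  Condition Zeta: 0.1 × 0.03 × 0.325 = 0.000975
  Condition Gamma: 0.44 × 0.0475 × 0.0325 = 0.00067925
  Condition Delta: 0.27 × 0.105 × 0.08 = 0.002268
  Condition Alpha: 0.13 × 0.049 × 0.02 = 0.0001274
  Condition Beta: 0.06 × 0.005 × 0.052 = 0.0000156
Normalizing constant = 0.00406525.
Largest term belongs to Condition Delta, so Condition Delta is most probable.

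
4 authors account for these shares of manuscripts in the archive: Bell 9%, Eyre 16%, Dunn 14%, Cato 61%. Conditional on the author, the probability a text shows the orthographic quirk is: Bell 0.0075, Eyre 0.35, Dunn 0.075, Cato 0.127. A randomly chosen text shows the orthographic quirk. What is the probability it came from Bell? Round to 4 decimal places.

0.0047

By Bayes' rule, posterior ∝ prior × likelihood:
  Bell: 0.09 × 0.0075 = 0.000675
  Eyre: 0.16 × 0.35 = 0.056
  Dunn: 0.14 × 0.075 = 0.0105
  Cato: 0.61 × 0.127 = 0.07747
Total = 0.144645.
P(Bell | evidence) = 0.000675 / 0.144645 ≈ 0.0047.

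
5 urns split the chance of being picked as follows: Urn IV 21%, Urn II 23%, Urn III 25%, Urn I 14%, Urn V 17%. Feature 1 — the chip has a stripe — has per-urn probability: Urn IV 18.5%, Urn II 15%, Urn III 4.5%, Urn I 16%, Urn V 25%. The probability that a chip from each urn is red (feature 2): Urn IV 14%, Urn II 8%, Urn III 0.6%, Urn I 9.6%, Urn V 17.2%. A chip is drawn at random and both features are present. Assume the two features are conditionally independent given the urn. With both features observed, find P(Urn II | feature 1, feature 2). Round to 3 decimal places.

0.156

Compute prior × likelihood for every hypothesis:
  Urn IV: 0.21 × 0.185 × 0.14 = 0.005439
  Urn II: 0.23 × 0.15 × 0.08 = 0.00276
  Urn III: 0.25 × 0.045 × 0.006 = 0.0000675
  Urn I: 0.14 × 0.16 × 0.096 = 0.0021504
  Urn V: 0.17 × 0.25 × 0.172 = 0.00731
Normalizing constant = 0.0177269.
P(Urn II | evidence) = 0.00276 / 0.0177269 ≈ 0.156.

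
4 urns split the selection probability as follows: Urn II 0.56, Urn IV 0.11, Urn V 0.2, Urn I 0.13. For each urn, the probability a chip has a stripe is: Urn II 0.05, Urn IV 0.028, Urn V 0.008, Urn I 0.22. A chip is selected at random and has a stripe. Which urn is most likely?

By Bayes' rule, posterior ∝ prior × likelihood:
  Urn II: 0.56 × 0.05 = 0.028
  Urn IV: 0.11 × 0.028 = 0.00308
  Urn V: 0.2 × 0.008 = 0.0016
  Urn I: 0.13 × 0.22 = 0.0286
Sum = 0.06128.
Largest term belongs to Urn I, so Urn I is most probable.

Urn I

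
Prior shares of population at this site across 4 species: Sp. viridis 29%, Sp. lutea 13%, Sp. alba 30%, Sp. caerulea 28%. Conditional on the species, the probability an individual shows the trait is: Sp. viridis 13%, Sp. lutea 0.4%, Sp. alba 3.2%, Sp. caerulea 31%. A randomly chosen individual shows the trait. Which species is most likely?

Compute prior × likelihood for every hypothesis:
  Sp. viridis: 0.29 × 0.13 = 0.0377
  Sp. lutea: 0.13 × 0.004 = 0.00052
  Sp. alba: 0.3 × 0.032 = 0.0096
  Sp. caerulea: 0.28 × 0.31 = 0.0868
Total = 0.13462.
Largest term belongs to Sp. caerulea, so Sp. caerulea is most probable.

Sp. caerulea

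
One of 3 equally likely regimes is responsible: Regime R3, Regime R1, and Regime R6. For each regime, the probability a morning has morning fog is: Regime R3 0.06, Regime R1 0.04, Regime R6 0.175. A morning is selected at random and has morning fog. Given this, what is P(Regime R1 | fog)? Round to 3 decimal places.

0.145

With a uniform prior (1/3 each), posterior ∝ likelihood:
  Regime R3: 0.06
  Regime R1: 0.04
  Regime R6: 0.175
Total = 0.275.
P(Regime R1 | evidence) = 0.04 / 0.275 ≈ 0.145.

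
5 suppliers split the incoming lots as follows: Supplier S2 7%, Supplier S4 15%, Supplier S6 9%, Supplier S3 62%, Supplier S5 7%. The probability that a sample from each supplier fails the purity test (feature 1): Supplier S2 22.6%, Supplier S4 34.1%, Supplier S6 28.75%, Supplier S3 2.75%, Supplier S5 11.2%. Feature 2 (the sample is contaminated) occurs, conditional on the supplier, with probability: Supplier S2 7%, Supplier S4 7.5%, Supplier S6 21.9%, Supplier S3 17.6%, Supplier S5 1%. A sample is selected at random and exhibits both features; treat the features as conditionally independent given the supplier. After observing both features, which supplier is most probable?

Supplier S6

Prior × likelihood for each hypothesis:
  Supplier S2: 0.07 × 0.226 × 0.07 = 0.0011074
  Supplier S4: 0.15 × 0.341 × 0.075 = 0.00383625
  Supplier S6: 0.09 × 0.2875 × 0.219 = 0.005666625
  Supplier S3: 0.62 × 0.0275 × 0.176 = 0.0030008
  Supplier S5: 0.07 × 0.112 × 0.01 = 0.0000784
Total = 0.013689475.
Largest term belongs to Supplier S6, so Supplier S6 is most probable.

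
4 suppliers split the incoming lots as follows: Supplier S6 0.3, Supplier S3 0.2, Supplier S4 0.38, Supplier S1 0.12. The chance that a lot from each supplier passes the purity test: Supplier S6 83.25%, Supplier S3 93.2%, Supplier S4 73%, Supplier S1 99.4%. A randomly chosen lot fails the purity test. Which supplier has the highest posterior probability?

Taking complements, P(off-spec | each) = Supplier S6 0.1675, Supplier S3 0.068, Supplier S4 0.27, Supplier S1 0.006.
By Bayes' rule, posterior ∝ prior × likelihood:
  Supplier S6: 0.3 × 0.1675 = 0.05025
  Supplier S3: 0.2 × 0.068 = 0.0136
  Supplier S4: 0.38 × 0.27 = 0.1026
  Supplier S1: 0.12 × 0.006 = 0.00072
Sum = 0.16717.
Largest term belongs to Supplier S4, so Supplier S4 is most probable.

Supplier S4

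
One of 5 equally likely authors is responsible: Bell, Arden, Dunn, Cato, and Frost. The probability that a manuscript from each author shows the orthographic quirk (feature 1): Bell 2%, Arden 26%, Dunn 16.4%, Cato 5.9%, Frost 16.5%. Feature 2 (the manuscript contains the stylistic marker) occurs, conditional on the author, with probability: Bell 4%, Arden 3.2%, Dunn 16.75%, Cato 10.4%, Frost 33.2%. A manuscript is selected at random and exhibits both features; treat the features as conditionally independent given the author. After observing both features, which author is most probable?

Since the prior is uniform, the posterior is proportional to the likelihood:
  Bell: 0.02 × 0.04 = 0.0008
  Arden: 0.26 × 0.032 = 0.00832
  Dunn: 0.164 × 0.1675 = 0.02747
  Cato: 0.059 × 0.104 = 0.006136
  Frost: 0.165 × 0.332 = 0.05478
Total = 0.097506.
Largest term belongs to Frost, so Frost is most probable.

Frost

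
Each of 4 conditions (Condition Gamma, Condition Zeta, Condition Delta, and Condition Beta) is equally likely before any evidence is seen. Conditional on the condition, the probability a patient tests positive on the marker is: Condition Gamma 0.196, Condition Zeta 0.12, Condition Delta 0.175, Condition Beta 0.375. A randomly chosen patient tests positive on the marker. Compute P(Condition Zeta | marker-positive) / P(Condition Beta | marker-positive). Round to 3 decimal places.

0.320

With a uniform prior (1/4 each), posterior ∝ likelihood:
  Condition Gamma: 0.196
  Condition Zeta: 0.12
  Condition Delta: 0.175
  Condition Beta: 0.375
Sum = 0.866.
The ratio is 0.12 / 0.375 (the normalizer cancels) = 0.320.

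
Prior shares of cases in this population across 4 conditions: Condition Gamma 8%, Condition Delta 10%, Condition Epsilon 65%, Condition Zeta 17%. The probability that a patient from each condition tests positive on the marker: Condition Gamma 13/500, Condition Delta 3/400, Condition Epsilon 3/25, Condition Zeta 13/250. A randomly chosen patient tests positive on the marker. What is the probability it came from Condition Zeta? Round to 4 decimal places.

0.0986

By Bayes' rule, posterior ∝ prior × likelihood:
  Condition Gamma: 0.08 × 0.026 = 0.00208
  Condition Delta: 0.1 × 0.0075 = 0.00075
  Condition Epsilon: 0.65 × 0.12 = 0.078
  Condition Zeta: 0.17 × 0.052 = 0.00884
Normalizing constant = 0.08967.
P(Condition Zeta | evidence) = 0.00884 / 0.08967 ≈ 0.0986.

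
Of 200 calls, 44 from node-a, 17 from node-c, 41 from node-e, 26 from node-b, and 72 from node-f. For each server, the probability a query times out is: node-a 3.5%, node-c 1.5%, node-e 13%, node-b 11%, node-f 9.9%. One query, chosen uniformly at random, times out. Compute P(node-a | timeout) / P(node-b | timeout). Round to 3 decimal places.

0.538

By Bayes' rule, posterior ∝ prior × likelihood:
  node-a: 0.22 × 0.035 = 0.0077
  node-c: 0.085 × 0.015 = 0.001275
  node-e: 0.205 × 0.13 = 0.02665
  node-b: 0.13 × 0.11 = 0.0143
  node-f: 0.36 × 0.099 = 0.03564
Sum = 0.085565.
The ratio is 0.0077 / 0.0143 (the normalizer cancels) = 0.538.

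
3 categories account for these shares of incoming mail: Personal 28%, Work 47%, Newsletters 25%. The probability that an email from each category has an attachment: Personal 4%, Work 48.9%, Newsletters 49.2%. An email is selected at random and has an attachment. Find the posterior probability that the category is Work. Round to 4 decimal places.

Compute prior × likelihood for every hypothesis:
  Personal: 0.28 × 0.04 = 0.0112
  Work: 0.47 × 0.489 = 0.22983
  Newsletters: 0.25 × 0.492 = 0.123
Total = 0.36403.
P(Work | evidence) = 0.22983 / 0.36403 ≈ 0.6313.

0.6313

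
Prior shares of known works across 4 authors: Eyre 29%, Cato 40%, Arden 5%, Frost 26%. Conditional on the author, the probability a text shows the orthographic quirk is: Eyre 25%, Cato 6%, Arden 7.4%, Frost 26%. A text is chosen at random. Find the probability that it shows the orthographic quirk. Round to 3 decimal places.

Prior × likelihood for each hypothesis:
  Eyre: 0.29 × 0.25 = 0.0725
  Cato: 0.4 × 0.06 = 0.024
  Arden: 0.05 × 0.074 = 0.0037
  Frost: 0.26 × 0.26 = 0.0676
P(quirk) = 0.0725 + 0.024 + 0.0037 + 0.0676 = 0.1678 → 0.168.

0.168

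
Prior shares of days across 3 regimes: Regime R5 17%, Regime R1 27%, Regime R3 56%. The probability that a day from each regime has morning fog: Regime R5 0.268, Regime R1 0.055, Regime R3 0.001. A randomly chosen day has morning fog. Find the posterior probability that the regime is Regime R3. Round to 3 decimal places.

Unnormalized posteriors (prior × likelihood):
  Regime R5: 0.17 × 0.268 = 0.04556
  Regime R1: 0.27 × 0.055 = 0.01485
  Regime R3: 0.56 × 0.001 = 0.00056
Normalizing constant = 0.06097.
P(Regime R3 | evidence) = 0.00056 / 0.06097 ≈ 0.009.

0.009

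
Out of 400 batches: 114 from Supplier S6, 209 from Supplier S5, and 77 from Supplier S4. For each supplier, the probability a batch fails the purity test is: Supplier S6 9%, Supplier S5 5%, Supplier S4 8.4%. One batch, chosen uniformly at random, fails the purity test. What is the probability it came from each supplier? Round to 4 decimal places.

Supplier S6 0.3775, Supplier S5 0.3845, Supplier S4 0.2380

By Bayes' rule, posterior ∝ prior × likelihood:
  Supplier S6: 0.285 × 0.09 = 0.02565
  Supplier S5: 0.5225 × 0.05 = 0.026125
  Supplier S4: 0.1925 × 0.084 = 0.01617
Total = 0.067945.
P(Supplier S6 | off-spec) = 0.02565/0.067945 ≈ 0.3775
P(Supplier S5 | off-spec) = 0.026125/0.067945 ≈ 0.3845
P(Supplier S4 | off-spec) = 0.01617/0.067945 ≈ 0.2380
(Check: 0.3775+0.3845+0.2380 = 1.0000.)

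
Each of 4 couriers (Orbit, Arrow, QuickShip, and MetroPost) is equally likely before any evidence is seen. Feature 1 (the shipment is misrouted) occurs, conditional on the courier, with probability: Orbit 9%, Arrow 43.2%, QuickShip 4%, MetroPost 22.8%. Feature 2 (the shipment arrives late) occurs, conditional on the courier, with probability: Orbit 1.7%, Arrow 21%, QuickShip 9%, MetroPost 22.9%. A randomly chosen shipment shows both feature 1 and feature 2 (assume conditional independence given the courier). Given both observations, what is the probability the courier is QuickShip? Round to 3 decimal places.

With a uniform prior (1/4 each), posterior ∝ likelihood:
  Orbit: 0.09 × 0.017 = 0.00153
  Arrow: 0.432 × 0.21 = 0.09072
  QuickShip: 0.04 × 0.09 = 0.0036
  MetroPost: 0.228 × 0.229 = 0.052212
Total = 0.148062.
P(QuickShip | evidence) = 0.0036 / 0.148062 ≈ 0.024.

0.024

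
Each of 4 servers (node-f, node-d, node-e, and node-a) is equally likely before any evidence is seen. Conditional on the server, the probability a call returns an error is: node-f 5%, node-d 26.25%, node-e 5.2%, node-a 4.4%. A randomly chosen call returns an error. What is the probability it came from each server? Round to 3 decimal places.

Since the prior is uniform, the posterior is proportional to the likelihood:
  node-f: 0.05
  node-d: 0.2625
  node-e: 0.052
  node-a: 0.044
Total = 0.4085.
P(node-f | error) = 0.05/0.4085 ≈ 0.122
P(node-d | error) = 0.2625/0.4085 ≈ 0.643
P(node-e | error) = 0.052/0.4085 ≈ 0.127
P(node-a | error) = 0.044/0.4085 ≈ 0.108

node-f 0.122, node-d 0.643, node-e 0.127, node-a 0.108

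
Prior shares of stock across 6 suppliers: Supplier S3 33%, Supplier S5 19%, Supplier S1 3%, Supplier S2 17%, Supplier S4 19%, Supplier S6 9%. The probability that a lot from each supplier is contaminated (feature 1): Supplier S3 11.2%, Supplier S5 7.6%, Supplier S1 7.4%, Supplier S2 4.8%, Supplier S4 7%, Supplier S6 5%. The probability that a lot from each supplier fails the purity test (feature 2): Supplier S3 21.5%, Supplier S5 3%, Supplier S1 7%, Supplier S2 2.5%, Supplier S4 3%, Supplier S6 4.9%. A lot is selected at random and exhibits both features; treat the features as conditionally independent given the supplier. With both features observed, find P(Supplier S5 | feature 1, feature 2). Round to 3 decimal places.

Unnormalized posteriors (prior × likelihood):
  Supplier S3: 0.33 × 0.112 × 0.215 = 0.0079464
  Supplier S5: 0.19 × 0.076 × 0.03 = 0.0004332
  Supplier S1: 0.03 × 0.074 × 0.07 = 0.0001554
  Supplier S2: 0.17 × 0.048 × 0.025 = 0.000204
  Supplier S4: 0.19 × 0.07 × 0.03 = 0.000399
  Supplier S6: 0.09 × 0.05 × 0.049 = 0.0002205
Normalizing constant = 0.0093585.
P(Supplier S5 | evidence) = 0.0004332 / 0.0093585 ≈ 0.046.

0.046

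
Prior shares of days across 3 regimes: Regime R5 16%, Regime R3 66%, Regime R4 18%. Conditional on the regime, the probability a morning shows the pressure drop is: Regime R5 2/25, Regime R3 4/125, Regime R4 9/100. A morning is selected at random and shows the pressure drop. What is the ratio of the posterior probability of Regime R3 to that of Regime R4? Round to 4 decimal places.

1.3037

Unnormalized posteriors (prior × likelihood):
  Regime R5: 0.16 × 0.08 = 0.0128
  Regime R3: 0.66 × 0.032 = 0.02112
  Regime R4: 0.18 × 0.09 = 0.0162
Sum = 0.05012.
The ratio is 0.02112 / 0.0162 (the normalizer cancels) = 1.3037.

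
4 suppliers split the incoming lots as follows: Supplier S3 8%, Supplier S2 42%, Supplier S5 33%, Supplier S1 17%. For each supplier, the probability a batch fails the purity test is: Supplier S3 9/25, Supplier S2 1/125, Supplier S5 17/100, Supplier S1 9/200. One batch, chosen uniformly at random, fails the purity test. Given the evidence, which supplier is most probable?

Supplier S5

Compute prior × likelihood for every hypothesis:
  Supplier S3: 0.08 × 0.36 = 0.0288
  Supplier S2: 0.42 × 0.008 = 0.00336
  Supplier S5: 0.33 × 0.17 = 0.0561
  Supplier S1: 0.17 × 0.045 = 0.00765
Sum = 0.09591.
Largest term belongs to Supplier S5, so Supplier S5 is most probable.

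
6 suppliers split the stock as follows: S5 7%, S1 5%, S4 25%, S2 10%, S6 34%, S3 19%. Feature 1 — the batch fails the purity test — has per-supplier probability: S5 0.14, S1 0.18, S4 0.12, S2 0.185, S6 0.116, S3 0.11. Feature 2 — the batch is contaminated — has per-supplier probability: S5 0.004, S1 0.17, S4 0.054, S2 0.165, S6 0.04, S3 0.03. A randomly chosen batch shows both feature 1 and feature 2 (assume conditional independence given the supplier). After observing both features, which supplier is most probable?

S2

Compute prior × likelihood for every hypothesis:
  S5: 0.07 × 0.14 × 0.004 = 0.0000392
  S1: 0.05 × 0.18 × 0.17 = 0.00153
  S4: 0.25 × 0.12 × 0.054 = 0.00162
  S2: 0.1 × 0.185 × 0.165 = 0.0030525
  S6: 0.34 × 0.116 × 0.04 = 0.0015776
  S3: 0.19 × 0.11 × 0.03 = 0.000627
Normalizing constant = 0.0084463.
Largest term belongs to S2, so S2 is most probable.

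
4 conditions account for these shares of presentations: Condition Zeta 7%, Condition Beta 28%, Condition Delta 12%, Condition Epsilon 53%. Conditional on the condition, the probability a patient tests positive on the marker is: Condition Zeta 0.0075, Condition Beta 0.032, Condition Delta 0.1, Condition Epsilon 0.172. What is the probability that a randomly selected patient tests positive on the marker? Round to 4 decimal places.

0.1126

By Bayes' rule, posterior ∝ prior × likelihood:
  Condition Zeta: 0.07 × 0.0075 = 0.000525
  Condition Beta: 0.28 × 0.032 = 0.00896
  Condition Delta: 0.12 × 0.1 = 0.012
  Condition Epsilon: 0.53 × 0.172 = 0.09116
P(marker-positive) = 0.000525 + 0.00896 + 0.012 + 0.09116 = 0.112645 → 0.1126.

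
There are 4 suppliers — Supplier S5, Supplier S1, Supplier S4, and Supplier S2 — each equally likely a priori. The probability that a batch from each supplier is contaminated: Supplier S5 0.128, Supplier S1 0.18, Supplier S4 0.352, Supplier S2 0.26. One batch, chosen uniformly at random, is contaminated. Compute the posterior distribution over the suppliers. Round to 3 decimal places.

Supplier S5 0.139, Supplier S1 0.196, Supplier S4 0.383, Supplier S2 0.283

Since the prior is uniform, the posterior is proportional to the likelihood:
  Supplier S5: 0.128
  Supplier S1: 0.18
  Supplier S4: 0.352
  Supplier S2: 0.26
Total = 0.92.
P(Supplier S5 | contaminated) = 0.128/0.92 ≈ 0.139
P(Supplier S1 | contaminated) = 0.18/0.92 ≈ 0.196
P(Supplier S4 | contaminated) = 0.352/0.92 ≈ 0.383
P(Supplier S2 | contaminated) = 0.26/0.92 ≈ 0.283
(Check: 0.139+0.196+0.383+0.283 = 1.001.)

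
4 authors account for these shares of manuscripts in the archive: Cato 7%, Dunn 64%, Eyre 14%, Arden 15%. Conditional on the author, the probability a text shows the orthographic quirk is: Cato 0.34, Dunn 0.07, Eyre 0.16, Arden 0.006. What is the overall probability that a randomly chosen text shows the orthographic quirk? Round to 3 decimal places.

0.092

Unnormalized posteriors (prior × likelihood):
  Cato: 0.07 × 0.34 = 0.0238
  Dunn: 0.64 × 0.07 = 0.0448
  Eyre: 0.14 × 0.16 = 0.0224
  Arden: 0.15 × 0.006 = 0.0009
P(quirk) = 0.0238 + 0.0448 + 0.0224 + 0.0009 = 0.0919 → 0.092.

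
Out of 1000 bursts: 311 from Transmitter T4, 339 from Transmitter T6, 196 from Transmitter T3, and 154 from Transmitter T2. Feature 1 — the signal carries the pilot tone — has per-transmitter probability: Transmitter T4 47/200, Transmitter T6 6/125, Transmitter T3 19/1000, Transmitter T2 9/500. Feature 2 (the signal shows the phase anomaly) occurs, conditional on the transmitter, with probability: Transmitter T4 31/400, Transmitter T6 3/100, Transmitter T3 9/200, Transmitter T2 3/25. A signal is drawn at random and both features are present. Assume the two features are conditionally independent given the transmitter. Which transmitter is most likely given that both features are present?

Transmitter T4

Prior × likelihood for each hypothesis:
  Transmitter T4: 0.311 × 0.235 × 0.0775 = 0.0056640875
  Transmitter T6: 0.339 × 0.048 × 0.03 = 0.00048816
  Transmitter T3: 0.196 × 0.019 × 0.045 = 0.00016758
  Transmitter T2: 0.154 × 0.018 × 0.12 = 0.00033264
Total = 0.0066524675.
Largest term belongs to Transmitter T4, so Transmitter T4 is most probable.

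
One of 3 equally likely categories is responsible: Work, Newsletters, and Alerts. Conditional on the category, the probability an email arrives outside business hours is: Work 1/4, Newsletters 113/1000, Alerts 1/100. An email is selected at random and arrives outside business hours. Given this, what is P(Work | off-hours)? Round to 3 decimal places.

Since the prior is uniform, the posterior is proportional to the likelihood:
  Work: 0.25
  Newsletters: 0.113
  Alerts: 0.01
Sum = 0.373.
P(Work | evidence) = 0.25 / 0.373 ≈ 0.670.

0.670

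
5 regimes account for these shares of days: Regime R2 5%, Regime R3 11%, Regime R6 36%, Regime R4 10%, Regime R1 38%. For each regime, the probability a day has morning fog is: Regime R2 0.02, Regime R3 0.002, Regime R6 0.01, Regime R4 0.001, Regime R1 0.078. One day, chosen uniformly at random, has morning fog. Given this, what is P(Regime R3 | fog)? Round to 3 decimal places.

Prior × likelihood for each hypothesis:
  Regime R2: 0.05 × 0.02 = 0.001
  Regime R3: 0.11 × 0.002 = 0.00022
  Regime R6: 0.36 × 0.01 = 0.0036
  Regime R4: 0.1 × 0.001 = 0.0001
  Regime R1: 0.38 × 0.078 = 0.02964
Sum = 0.03456.
P(Regime R3 | evidence) = 0.00022 / 0.03456 ≈ 0.006.

0.006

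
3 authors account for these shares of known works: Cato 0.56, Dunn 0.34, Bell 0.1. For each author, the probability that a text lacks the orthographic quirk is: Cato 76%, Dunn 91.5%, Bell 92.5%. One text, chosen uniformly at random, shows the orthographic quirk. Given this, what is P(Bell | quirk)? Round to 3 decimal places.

0.044

Taking complements, P(quirk | each) = Cato 0.24, Dunn 0.085, Bell 0.075.
Compute prior × likelihood for every hypothesis:
  Cato: 0.56 × 0.24 = 0.1344
  Dunn: 0.34 × 0.085 = 0.0289
  Bell: 0.1 × 0.075 = 0.0075
Normalizing constant = 0.1708.
P(Bell | evidence) = 0.0075 / 0.1708 ≈ 0.044.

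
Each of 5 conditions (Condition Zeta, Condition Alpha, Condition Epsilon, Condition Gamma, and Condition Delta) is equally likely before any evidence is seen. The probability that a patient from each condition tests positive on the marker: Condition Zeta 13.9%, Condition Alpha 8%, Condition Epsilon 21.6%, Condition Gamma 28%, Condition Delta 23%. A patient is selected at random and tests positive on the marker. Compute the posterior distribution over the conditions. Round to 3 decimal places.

With a uniform prior (1/5 each), posterior ∝ likelihood:
  Condition Zeta: 0.139
  Condition Alpha: 0.08
  Condition Epsilon: 0.216
  Condition Gamma: 0.28
  Condition Delta: 0.23
Total = 0.945.
P(Condition Zeta | marker-positive) = 0.139/0.945 ≈ 0.147
P(Condition Alpha | marker-positive) = 0.08/0.945 ≈ 0.085
P(Condition Epsilon | marker-positive) = 0.216/0.945 ≈ 0.229
P(Condition Gamma | marker-positive) = 0.28/0.945 ≈ 0.296
P(Condition Delta | marker-positive) = 0.23/0.945 ≈ 0.243
(Check: 0.147+0.085+0.229+0.296+0.243 = 1.000.)

Condition Zeta 0.147, Condition Alpha 0.085, Condition Epsilon 0.229, Condition Gamma 0.296, Condition Delta 0.243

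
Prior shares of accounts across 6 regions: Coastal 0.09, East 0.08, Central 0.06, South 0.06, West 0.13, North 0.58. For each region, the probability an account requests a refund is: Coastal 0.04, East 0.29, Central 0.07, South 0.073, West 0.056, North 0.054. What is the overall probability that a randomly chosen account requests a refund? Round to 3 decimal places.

Compute prior × likelihood for every hypothesis:
  Coastal: 0.09 × 0.04 = 0.0036
  East: 0.08 × 0.29 = 0.0232
  Central: 0.06 × 0.07 = 0.0042
  South: 0.06 × 0.073 = 0.00438
  West: 0.13 × 0.056 = 0.00728
  North: 0.58 × 0.054 = 0.03132
P(refund) = 0.0036 + 0.0232 + 0.0042 + 0.00438 + 0.00728 + 0.03132 = 0.07398 → 0.074.

0.074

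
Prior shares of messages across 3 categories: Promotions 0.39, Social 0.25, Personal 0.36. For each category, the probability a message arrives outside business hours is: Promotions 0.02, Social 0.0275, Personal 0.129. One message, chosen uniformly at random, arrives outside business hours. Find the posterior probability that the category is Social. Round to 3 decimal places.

Prior × likelihood for each hypothesis:
  Promotions: 0.39 × 0.02 = 0.0078
  Social: 0.25 × 0.0275 = 0.006875
  Personal: 0.36 × 0.129 = 0.04644
Total = 0.061115.
P(Social | evidence) = 0.006875 / 0.061115 ≈ 0.112.

0.112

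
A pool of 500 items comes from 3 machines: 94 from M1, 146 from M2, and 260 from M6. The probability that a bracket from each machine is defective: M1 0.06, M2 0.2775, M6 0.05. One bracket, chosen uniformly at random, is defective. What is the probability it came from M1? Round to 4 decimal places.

Compute prior × likelihood for every hypothesis:
  M1: 0.188 × 0.06 = 0.01128
  M2: 0.292 × 0.2775 = 0.08103
  M6: 0.52 × 0.05 = 0.026
Normalizing constant = 0.11831.
P(M1 | evidence) = 0.01128 / 0.11831 ≈ 0.0953.

0.0953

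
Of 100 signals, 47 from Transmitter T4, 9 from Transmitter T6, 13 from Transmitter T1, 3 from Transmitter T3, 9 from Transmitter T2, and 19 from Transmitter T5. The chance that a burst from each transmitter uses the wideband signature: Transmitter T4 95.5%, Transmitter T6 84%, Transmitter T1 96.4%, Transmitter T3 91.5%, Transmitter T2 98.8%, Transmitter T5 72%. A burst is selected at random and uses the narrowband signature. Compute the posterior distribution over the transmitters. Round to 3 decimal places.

Transmitter T4 0.218, Transmitter T6 0.148, Transmitter T1 0.048, Transmitter T3 0.026, Transmitter T2 0.011, Transmitter T5 0.548

Taking complements, P(narrowband | each) = Transmitter T4 0.045, Transmitter T6 0.16, Transmitter T1 0.036, Transmitter T3 0.085, Transmitter T2 0.012, Transmitter T5 0.28.
By Bayes' rule, posterior ∝ prior × likelihood:
  Transmitter T4: 0.47 × 0.045 = 0.02115
  Transmitter T6: 0.09 × 0.16 = 0.0144
  Transmitter T1: 0.13 × 0.036 = 0.00468
  Transmitter T3: 0.03 × 0.085 = 0.00255
  Transmitter T2: 0.09 × 0.012 = 0.00108
  Transmitter T5: 0.19 × 0.28 = 0.0532
Total = 0.09706.
P(Transmitter T4 | narrowband) = 0.02115/0.09706 ≈ 0.218
P(Transmitter T6 | narrowband) = 0.0144/0.09706 ≈ 0.148
P(Transmitter T1 | narrowband) = 0.00468/0.09706 ≈ 0.048
P(Transmitter T3 | narrowband) = 0.00255/0.09706 ≈ 0.026
P(Transmitter T2 | narrowband) = 0.00108/0.09706 ≈ 0.011
P(Transmitter T5 | narrowband) = 0.0532/0.09706 ≈ 0.548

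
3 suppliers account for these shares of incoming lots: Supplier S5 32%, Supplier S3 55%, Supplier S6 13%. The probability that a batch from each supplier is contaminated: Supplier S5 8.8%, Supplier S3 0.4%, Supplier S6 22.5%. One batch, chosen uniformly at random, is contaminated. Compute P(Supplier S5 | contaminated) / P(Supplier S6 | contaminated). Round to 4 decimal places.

Compute prior × likelihood for every hypothesis:
  Supplier S5: 0.32 × 0.088 = 0.02816
  Supplier S3: 0.55 × 0.004 = 0.0022
  Supplier S6: 0.13 × 0.225 = 0.02925
Normalizing constant = 0.05961.
The ratio is 0.02816 / 0.02925 (the normalizer cancels) = 0.9627.

0.9627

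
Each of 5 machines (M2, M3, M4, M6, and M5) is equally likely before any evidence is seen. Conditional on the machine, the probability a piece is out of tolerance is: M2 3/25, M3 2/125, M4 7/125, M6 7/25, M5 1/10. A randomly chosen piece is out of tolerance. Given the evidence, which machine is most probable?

Since the prior is uniform, the posterior is proportional to the likelihood:
  M2: 0.12
  M3: 0.016
  M4: 0.056
  M6: 0.28
  M5: 0.1
Total = 0.572.
Largest term belongs to M6, so M6 is most probable.

M6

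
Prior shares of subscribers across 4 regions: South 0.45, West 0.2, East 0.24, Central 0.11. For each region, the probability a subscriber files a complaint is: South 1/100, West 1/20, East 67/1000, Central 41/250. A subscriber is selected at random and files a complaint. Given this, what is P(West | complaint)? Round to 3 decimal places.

0.206

Compute prior × likelihood for every hypothesis:
  South: 0.45 × 0.01 = 0.0045
  West: 0.2 × 0.05 = 0.01
  East: 0.24 × 0.067 = 0.01608
  Central: 0.11 × 0.164 = 0.01804
Normalizing constant = 0.04862.
P(West | evidence) = 0.01 / 0.04862 ≈ 0.206.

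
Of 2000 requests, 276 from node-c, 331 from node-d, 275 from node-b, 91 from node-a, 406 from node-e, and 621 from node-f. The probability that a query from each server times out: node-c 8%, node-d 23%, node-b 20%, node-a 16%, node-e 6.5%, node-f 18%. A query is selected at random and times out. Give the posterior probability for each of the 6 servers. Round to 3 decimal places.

node-c 0.072, node-d 0.249, node-b 0.180, node-a 0.048, node-e 0.086, node-f 0.365

By Bayes' rule, posterior ∝ prior × likelihood:
  node-c: 0.138 × 0.08 = 0.01104
  node-d: 0.1655 × 0.23 = 0.038065
  node-b: 0.1375 × 0.2 = 0.0275
  node-a: 0.0455 × 0.16 = 0.00728
  node-e: 0.203 × 0.065 = 0.013195
  node-f: 0.3105 × 0.18 = 0.05589
Total = 0.15297.
P(node-c | timeout) = 0.01104/0.15297 ≈ 0.072
P(node-d | timeout) = 0.038065/0.15297 ≈ 0.249
P(node-b | timeout) = 0.0275/0.15297 ≈ 0.180
P(node-a | timeout) = 0.00728/0.15297 ≈ 0.048
P(node-e | timeout) = 0.013195/0.15297 ≈ 0.086
P(node-f | timeout) = 0.05589/0.15297 ≈ 0.365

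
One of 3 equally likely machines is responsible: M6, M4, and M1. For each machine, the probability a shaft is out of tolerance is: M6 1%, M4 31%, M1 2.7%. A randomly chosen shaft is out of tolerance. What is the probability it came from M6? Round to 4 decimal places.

With a uniform prior (1/3 each), posterior ∝ likelihood:
  M6: 0.01
  M4: 0.31
  M1: 0.027
Sum = 0.347.
P(M6 | evidence) = 0.01 / 0.347 ≈ 0.0288.

0.0288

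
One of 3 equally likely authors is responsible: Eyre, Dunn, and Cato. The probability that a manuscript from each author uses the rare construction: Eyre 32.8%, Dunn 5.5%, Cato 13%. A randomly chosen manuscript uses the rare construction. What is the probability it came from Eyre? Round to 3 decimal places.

With a uniform prior (1/3 each), posterior ∝ likelihood:
  Eyre: 0.328
  Dunn: 0.055
  Cato: 0.13
Sum = 0.513.
P(Eyre | evidence) = 0.328 / 0.513 ≈ 0.639.

0.639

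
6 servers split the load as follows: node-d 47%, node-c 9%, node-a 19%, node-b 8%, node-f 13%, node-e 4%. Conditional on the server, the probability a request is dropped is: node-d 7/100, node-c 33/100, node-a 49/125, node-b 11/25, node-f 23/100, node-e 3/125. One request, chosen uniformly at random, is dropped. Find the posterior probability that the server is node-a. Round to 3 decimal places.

By Bayes' rule, posterior ∝ prior × likelihood:
  node-d: 0.47 × 0.07 = 0.0329
  node-c: 0.09 × 0.33 = 0.0297
  node-a: 0.19 × 0.392 = 0.07448
  node-b: 0.08 × 0.44 = 0.0352
  node-f: 0.13 × 0.23 = 0.0299
  node-e: 0.04 × 0.024 = 0.00096
Sum = 0.20314.
P(node-a | evidence) = 0.07448 / 0.20314 ≈ 0.367.

0.367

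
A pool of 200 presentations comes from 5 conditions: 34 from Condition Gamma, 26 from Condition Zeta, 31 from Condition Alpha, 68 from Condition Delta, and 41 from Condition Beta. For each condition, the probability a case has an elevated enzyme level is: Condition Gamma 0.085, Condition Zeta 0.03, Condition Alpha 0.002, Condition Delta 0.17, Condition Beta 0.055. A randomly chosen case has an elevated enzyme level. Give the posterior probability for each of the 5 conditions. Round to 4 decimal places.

Unnormalized posteriors (prior × likelihood):
  Condition Gamma: 0.17 × 0.085 = 0.01445
  Condition Zeta: 0.13 × 0.03 = 0.0039
  Condition Alpha: 0.155 × 0.002 = 0.00031
  Condition Delta: 0.34 × 0.17 = 0.0578
  Condition Beta: 0.205 × 0.055 = 0.011275
Normalizing constant = 0.087735.
P(Condition Gamma | elevated) = 0.01445/0.087735 ≈ 0.1647
P(Condition Zeta | elevated) = 0.0039/0.087735 ≈ 0.0445
P(Condition Alpha | elevated) = 0.00031/0.087735 ≈ 0.0035
P(Condition Delta | elevated) = 0.0578/0.087735 ≈ 0.6588
P(Condition Beta | elevated) = 0.011275/0.087735 ≈ 0.1285
(Check: 0.1647+0.0445+0.0035+0.6588+0.1285 = 1.0000.)

Condition Gamma 0.1647, Condition Zeta 0.0445, Condition Alpha 0.0035, Condition Delta 0.6588, Condition Beta 0.1285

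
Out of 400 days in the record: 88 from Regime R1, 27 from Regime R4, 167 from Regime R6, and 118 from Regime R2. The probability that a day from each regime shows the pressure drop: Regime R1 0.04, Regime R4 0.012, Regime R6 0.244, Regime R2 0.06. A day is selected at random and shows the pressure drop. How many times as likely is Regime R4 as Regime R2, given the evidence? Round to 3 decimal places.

0.046

By Bayes' rule, posterior ∝ prior × likelihood:
  Regime R1: 0.22 × 0.04 = 0.0088
  Regime R4: 0.0675 × 0.012 = 0.00081
  Regime R6: 0.4175 × 0.244 = 0.10187
  Regime R2: 0.295 × 0.06 = 0.0177
Total = 0.12918.
The ratio is 0.00081 / 0.0177 (the normalizer cancels) = 0.046.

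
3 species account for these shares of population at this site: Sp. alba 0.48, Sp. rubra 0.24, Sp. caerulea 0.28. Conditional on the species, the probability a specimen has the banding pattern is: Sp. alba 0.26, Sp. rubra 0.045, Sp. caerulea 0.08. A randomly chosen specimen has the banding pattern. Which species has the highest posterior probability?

Sp. alba

Prior × likelihood for each hypothesis:
  Sp. alba: 0.48 × 0.26 = 0.1248
  Sp. rubra: 0.24 × 0.045 = 0.0108
  Sp. caerulea: 0.28 × 0.08 = 0.0224
Sum = 0.158.
Largest term belongs to Sp. alba, so Sp. alba is most probable.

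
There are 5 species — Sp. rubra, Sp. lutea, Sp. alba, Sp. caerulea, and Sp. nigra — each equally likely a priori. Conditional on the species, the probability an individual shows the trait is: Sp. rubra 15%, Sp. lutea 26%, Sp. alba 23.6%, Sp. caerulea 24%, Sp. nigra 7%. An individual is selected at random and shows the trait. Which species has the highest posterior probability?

Sp. lutea

Since the prior is uniform, the posterior is proportional to the likelihood:
  Sp. rubra: 0.15
  Sp. lutea: 0.26
  Sp. alba: 0.236
  Sp. caerulea: 0.24
  Sp. nigra: 0.07
Normalizing constant = 0.956.
Largest term belongs to Sp. lutea, so Sp. lutea is most probable.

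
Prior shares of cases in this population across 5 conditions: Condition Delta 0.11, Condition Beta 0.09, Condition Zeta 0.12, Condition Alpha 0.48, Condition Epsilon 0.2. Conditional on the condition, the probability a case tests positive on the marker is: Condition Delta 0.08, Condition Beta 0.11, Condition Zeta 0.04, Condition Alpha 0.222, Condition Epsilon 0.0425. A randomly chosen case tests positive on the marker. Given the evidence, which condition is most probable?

Unnormalized posteriors (prior × likelihood):
  Condition Delta: 0.11 × 0.08 = 0.0088
  Condition Beta: 0.09 × 0.11 = 0.0099
  Condition Zeta: 0.12 × 0.04 = 0.0048
  Condition Alpha: 0.48 × 0.222 = 0.10656
  Condition Epsilon: 0.2 × 0.0425 = 0.0085
Sum = 0.13856.
Largest term belongs to Condition Alpha, so Condition Alpha is most probable.

Condition Alpha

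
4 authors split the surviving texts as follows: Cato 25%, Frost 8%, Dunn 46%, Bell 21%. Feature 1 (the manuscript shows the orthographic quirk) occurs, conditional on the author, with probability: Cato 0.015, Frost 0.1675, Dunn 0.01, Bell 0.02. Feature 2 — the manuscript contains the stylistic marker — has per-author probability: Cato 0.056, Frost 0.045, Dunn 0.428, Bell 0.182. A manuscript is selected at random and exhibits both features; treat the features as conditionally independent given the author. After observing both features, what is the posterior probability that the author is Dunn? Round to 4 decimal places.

0.5552

Prior × likelihood for each hypothesis:
  Cato: 0.25 × 0.015 × 0.056 = 0.00021
  Frost: 0.08 × 0.1675 × 0.045 = 0.000603
  Dunn: 0.46 × 0.01 × 0.428 = 0.0019688
  Bell: 0.21 × 0.02 × 0.182 = 0.0007644
Sum = 0.0035462.
P(Dunn | evidence) = 0.0019688 / 0.0035462 ≈ 0.5552.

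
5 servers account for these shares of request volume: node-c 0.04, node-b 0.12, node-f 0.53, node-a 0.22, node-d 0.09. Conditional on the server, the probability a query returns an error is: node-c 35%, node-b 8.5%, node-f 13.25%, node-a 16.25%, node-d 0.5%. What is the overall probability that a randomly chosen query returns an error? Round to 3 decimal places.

0.131

Compute prior × likelihood for every hypothesis:
  node-c: 0.04 × 0.35 = 0.014
  node-b: 0.12 × 0.085 = 0.0102
  node-f: 0.53 × 0.1325 = 0.070225
  node-a: 0.22 × 0.1625 = 0.03575
  node-d: 0.09 × 0.005 = 0.00045
P(error) = 0.014 + 0.0102 + 0.070225 + 0.03575 + 0.00045 = 0.130625 → 0.131.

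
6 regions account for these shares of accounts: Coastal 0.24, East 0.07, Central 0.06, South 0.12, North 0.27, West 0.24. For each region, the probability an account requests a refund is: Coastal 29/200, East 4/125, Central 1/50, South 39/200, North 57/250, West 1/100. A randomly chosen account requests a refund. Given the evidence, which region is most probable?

By Bayes' rule, posterior ∝ prior × likelihood:
  Coastal: 0.24 × 0.145 = 0.0348
  East: 0.07 × 0.032 = 0.00224
  Central: 0.06 × 0.02 = 0.0012
  South: 0.12 × 0.195 = 0.0234
  North: 0.27 × 0.228 = 0.06156
  West: 0.24 × 0.01 = 0.0024
Normalizing constant = 0.1256.
Largest term belongs to North, so North is most probable.

North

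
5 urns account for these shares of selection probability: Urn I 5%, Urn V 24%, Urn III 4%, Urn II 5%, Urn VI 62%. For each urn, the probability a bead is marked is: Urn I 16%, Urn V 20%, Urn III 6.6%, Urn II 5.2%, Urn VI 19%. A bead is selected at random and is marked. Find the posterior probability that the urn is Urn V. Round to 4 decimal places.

By Bayes' rule, posterior ∝ prior × likelihood:
  Urn I: 0.05 × 0.16 = 0.008
  Urn V: 0.24 × 0.2 = 0.048
  Urn III: 0.04 × 0.066 = 0.00264
  Urn II: 0.05 × 0.052 = 0.0026
  Urn VI: 0.62 × 0.19 = 0.1178
Normalizing constant = 0.17904.
P(Urn V | evidence) = 0.048 / 0.17904 ≈ 0.2681.

0.2681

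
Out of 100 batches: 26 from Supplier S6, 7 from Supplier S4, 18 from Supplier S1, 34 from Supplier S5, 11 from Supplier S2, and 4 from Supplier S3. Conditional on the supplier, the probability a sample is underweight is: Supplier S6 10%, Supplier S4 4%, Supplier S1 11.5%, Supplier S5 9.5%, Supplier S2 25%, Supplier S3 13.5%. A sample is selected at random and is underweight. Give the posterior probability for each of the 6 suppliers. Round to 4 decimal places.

Compute prior × likelihood for every hypothesis:
  Supplier S6: 0.26 × 0.1 = 0.026
  Supplier S4: 0.07 × 0.04 = 0.0028
  Supplier S1: 0.18 × 0.115 = 0.0207
  Supplier S5: 0.34 × 0.095 = 0.0323
  Supplier S2: 0.11 × 0.25 = 0.0275
  Supplier S3: 0.04 × 0.135 = 0.0054
Total = 0.1147.
P(Supplier S6 | underweight) = 0.026/0.1147 ≈ 0.2267
P(Supplier S4 | underweight) = 0.0028/0.1147 ≈ 0.0244
P(Supplier S1 | underweight) = 0.0207/0.1147 ≈ 0.1805
P(Supplier S5 | underweight) = 0.0323/0.1147 ≈ 0.2816
P(Supplier S2 | underweight) = 0.0275/0.1147 ≈ 0.2398
P(Supplier S3 | underweight) = 0.0054/0.1147 ≈ 0.0471

Supplier S6 0.2267, Supplier S4 0.0244, Supplier S1 0.1805, Supplier S5 0.2816, Supplier S2 0.2398, Supplier S3 0.0471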